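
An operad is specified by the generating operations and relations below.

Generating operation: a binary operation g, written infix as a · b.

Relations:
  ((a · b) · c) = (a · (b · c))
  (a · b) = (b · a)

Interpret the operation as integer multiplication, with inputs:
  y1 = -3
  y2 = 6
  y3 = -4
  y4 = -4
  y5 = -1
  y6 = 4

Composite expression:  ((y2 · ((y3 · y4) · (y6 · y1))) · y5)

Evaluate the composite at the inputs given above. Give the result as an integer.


(y3 · y4) = 16
(y6 · y1) = -12
((y3 · y4) · (y6 · y1)) = -192
(y2 · ((y3 · y4) · (y6 · y1))) = -1152
((y2 · ((y3 · y4) · (y6 · y1))) · y5) = 1152

1152


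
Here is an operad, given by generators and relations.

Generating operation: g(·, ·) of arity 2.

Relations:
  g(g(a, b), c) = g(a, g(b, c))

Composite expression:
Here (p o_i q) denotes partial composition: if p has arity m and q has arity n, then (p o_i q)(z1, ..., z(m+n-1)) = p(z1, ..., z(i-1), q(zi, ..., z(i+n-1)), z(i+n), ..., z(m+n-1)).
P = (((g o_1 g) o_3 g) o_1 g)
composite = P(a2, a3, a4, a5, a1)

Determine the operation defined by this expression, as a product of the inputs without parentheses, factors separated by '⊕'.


a2 ⊕ a3 ⊕ a4 ⊕ a5 ⊕ a1


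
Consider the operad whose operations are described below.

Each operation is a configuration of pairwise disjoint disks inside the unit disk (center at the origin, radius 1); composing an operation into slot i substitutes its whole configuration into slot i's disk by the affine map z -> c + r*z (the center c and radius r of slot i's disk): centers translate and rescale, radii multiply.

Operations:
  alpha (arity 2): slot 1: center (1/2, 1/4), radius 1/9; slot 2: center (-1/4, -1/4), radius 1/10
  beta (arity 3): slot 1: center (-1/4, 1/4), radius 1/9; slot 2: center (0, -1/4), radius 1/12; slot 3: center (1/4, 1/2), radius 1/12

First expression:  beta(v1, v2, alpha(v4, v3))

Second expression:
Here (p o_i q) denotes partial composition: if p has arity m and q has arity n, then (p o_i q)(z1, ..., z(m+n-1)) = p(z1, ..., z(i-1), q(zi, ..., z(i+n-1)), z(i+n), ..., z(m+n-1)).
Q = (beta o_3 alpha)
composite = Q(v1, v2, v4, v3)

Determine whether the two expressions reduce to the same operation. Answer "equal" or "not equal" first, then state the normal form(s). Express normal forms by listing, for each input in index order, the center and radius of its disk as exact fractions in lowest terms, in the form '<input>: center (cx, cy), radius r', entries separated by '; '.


equal; both compose to v1: center (-1/4, 1/4), radius 1/9; v2: center (0, -1/4), radius 1/12; v3: center (11/48, 23/48), radius 1/120; v4: center (7/24, 25/48), radius 1/108

In normal form, the first expression is v1: center (-1/4, 1/4), radius 1/9; v2: center (0, -1/4), radius 1/12; v3: center (11/48, 23/48), radius 1/120; v4: center (7/24, 25/48), radius 1/108
In normal form, the second expression is v1: center (-1/4, 1/4), radius 1/9; v2: center (0, -1/4), radius 1/12; v3: center (11/48, 23/48), radius 1/120; v4: center (7/24, 25/48), radius 1/108
Both agree, so they are equal.


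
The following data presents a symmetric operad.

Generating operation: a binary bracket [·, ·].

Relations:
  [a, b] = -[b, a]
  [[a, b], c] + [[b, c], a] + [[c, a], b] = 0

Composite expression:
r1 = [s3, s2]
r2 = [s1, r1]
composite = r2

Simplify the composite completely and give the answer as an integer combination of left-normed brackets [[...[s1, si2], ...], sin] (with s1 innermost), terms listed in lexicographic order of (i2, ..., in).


Skip Jacobi rewriting: expand, keep s1-initial words, read off terms.
Composite bracket: [s1, [s3, s2]]
Each bracket splits as ab - ba, giving 4 signed words (2^2 = 4).
Keep just the words that open with s1:
  s1s2s3 appears with sign -1, giving the term -[[s1, s2], s3]
  s1s3s2 appears with sign +1, giving the term +[[s1, s3], s2]

-[[s1, s2], s3] + [[s1, s3], s2]


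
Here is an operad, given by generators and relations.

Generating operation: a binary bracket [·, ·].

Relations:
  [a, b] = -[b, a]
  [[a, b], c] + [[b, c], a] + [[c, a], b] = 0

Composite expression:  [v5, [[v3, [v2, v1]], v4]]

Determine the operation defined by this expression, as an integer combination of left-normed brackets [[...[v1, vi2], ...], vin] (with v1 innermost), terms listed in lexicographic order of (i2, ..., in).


In the tensor algebra, words opening v1 carry the v1-anchored form.
Composite bracket: [v5, [[v3, [v2, v1]], v4]]
The bracket unfolds into 16 signed words via [a, b] = ab - ba (2^4 = 16).
Words beginning with v1 determine it all:
  from v1v2v3v4v5, sign -1: term -[[[[v1, v2], v3], v4], v5]

-[[[[v1, v2], v3], v4], v5]


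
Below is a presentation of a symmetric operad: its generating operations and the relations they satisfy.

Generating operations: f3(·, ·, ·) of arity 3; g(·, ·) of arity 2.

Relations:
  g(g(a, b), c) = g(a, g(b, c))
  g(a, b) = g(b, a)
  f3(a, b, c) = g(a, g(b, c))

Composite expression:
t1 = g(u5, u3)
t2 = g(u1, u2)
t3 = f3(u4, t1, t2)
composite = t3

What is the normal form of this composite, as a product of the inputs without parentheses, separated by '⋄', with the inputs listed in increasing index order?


Both nesting and order wash out for f3; what remains is which u's occur.
g(u5, u3) collapses to u5 ⋄ u3
g(u1, u2) collapses to u1 ⋄ u2
f3(u4, g(u5, u3), g(u1, u2)) collapses to u4 ⋄ u5 ⋄ u3 ⋄ u1 ⋄ u2
reordering the factors by index: u1 ⋄ u2 ⋄ u3 ⋄ u4 ⋄ u5

u1 ⋄ u2 ⋄ u3 ⋄ u4 ⋄ u5


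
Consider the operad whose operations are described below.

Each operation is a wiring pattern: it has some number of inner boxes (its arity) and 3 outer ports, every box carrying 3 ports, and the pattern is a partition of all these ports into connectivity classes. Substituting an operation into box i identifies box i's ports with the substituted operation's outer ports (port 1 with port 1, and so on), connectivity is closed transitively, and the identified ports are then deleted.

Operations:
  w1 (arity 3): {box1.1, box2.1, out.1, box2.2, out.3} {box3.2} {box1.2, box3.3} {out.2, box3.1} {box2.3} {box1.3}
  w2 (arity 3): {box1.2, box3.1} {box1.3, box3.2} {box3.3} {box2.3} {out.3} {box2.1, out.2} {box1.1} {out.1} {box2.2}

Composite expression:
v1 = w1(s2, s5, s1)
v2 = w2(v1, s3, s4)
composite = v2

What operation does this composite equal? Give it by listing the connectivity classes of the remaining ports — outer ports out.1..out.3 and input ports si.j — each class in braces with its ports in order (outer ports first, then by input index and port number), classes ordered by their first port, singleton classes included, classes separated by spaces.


Treat the ports identified at w2 as solder joints: merge, then drop.
through w1, on inputs (s2, s5, s1): {out.1, out.3, s2.1, s5.1, s5.2} {out.2, s1.1} {s1.2} {s1.3, s2.2} {s2.3} {s5.3} (out.j = stage outer ports)
through w2, on inputs (s2, s5, s1, s3, s4): {out.1} {out.2, s3.1} {out.3} {s1.1, s4.1} {s1.2} {s1.3, s2.2} {s2.1, s4.2, s5.1, s5.2} {s2.3} {s3.2} {s3.3} {s4.3} {s5.3} (out.j = stage outer ports)

{out.1} {out.2, s3.1} {out.3} {s1.1, s4.1} {s1.2} {s1.3, s2.2} {s2.1, s4.2, s5.1, s5.2} {s2.3} {s3.2} {s3.3} {s4.3} {s5.3}


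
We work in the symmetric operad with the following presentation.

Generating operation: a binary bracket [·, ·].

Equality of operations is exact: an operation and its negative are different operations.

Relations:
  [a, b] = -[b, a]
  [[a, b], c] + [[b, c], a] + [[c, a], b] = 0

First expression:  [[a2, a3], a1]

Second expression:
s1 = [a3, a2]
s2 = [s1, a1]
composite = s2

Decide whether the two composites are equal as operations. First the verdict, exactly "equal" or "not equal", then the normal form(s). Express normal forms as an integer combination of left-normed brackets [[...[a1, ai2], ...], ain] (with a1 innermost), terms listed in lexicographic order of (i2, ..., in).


not equal: they reduce to -[[a1, a2], a3] + [[a1, a3], a2] and [[a1, a2], a3] - [[a1, a3], a2]

The first composite normalizes to -[[a1, a2], a3] + [[a1, a3], a2]
The second composite normalizes to [[a1, a2], a3] - [[a1, a3], a2]
The forms do not match — not equal.


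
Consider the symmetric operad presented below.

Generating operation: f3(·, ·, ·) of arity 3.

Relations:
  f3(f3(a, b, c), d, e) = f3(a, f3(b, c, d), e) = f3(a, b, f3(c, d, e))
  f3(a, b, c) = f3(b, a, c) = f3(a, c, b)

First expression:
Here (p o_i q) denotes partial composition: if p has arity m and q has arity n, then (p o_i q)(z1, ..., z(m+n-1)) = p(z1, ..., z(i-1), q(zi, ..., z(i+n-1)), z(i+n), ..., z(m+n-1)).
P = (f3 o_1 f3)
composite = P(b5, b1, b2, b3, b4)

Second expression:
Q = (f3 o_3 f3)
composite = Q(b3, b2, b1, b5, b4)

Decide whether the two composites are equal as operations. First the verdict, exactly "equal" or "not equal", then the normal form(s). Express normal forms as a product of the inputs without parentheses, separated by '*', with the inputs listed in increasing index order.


The first expression reduces to b1 * b2 * b3 * b4 * b5
The second expression reduces to b1 * b2 * b3 * b4 * b5
Identical normal forms: equal.

equal; both compose to b1 * b2 * b3 * b4 * b5


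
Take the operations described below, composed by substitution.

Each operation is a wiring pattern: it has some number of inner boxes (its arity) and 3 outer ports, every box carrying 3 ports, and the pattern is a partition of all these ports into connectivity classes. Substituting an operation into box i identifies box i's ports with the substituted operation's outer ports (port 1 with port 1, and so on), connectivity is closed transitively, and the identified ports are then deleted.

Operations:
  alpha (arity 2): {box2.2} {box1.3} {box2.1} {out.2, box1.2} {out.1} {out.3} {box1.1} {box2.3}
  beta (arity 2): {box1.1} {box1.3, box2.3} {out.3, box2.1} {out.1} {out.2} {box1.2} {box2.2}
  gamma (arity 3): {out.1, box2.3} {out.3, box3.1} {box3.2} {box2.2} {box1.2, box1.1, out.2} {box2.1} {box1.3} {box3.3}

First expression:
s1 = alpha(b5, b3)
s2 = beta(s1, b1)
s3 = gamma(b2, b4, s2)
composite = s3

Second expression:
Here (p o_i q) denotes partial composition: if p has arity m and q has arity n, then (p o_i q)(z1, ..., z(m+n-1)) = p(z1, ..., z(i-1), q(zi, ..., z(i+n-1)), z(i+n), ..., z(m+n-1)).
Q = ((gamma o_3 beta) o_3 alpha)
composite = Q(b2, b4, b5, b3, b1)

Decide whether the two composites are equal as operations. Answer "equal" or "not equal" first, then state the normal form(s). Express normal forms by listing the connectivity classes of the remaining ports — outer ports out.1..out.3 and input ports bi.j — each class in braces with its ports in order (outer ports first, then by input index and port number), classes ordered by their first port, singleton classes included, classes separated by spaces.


equal; both compose to {out.1, b4.3} {out.2, b2.1, b2.2} {out.3} {b1.1} {b1.2} {b1.3} {b2.3} {b3.1} {b3.2} {b3.3} {b4.1} {b4.2} {b5.1} {b5.2} {b5.3}


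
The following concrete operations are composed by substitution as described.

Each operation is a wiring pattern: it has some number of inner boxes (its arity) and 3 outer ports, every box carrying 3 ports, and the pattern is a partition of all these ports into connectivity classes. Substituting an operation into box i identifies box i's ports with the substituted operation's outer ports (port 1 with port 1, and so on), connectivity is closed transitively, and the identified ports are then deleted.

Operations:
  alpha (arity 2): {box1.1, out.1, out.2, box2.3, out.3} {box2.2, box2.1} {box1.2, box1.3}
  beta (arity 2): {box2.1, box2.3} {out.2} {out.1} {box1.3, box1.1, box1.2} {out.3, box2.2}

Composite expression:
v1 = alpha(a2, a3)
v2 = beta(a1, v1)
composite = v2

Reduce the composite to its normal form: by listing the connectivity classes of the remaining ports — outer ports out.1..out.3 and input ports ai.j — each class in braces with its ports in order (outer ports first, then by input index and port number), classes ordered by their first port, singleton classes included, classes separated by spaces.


{out.1} {out.2} {out.3, a2.1, a3.3} {a1.1, a1.2, a1.3} {a2.2, a2.3} {a3.1, a3.2}

Reachability decides: close wires over beta-identified ports.
alpha over (a2, a3) gives {out.1, out.2, out.3, a2.1, a3.3} {a2.2, a2.3} {a3.1, a3.2}, out.j being that stage's outer ports
beta over (a1, a2, a3) gives {out.1} {out.2} {out.3, a2.1, a3.3} {a1.1, a1.2, a1.3} {a2.2, a2.3} {a3.1, a3.2}, out.j being that stage's outer ports


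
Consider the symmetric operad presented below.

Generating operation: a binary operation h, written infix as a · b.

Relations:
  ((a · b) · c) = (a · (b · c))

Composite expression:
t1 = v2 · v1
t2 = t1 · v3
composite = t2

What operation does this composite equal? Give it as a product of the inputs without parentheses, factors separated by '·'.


v2 · v1 · v3


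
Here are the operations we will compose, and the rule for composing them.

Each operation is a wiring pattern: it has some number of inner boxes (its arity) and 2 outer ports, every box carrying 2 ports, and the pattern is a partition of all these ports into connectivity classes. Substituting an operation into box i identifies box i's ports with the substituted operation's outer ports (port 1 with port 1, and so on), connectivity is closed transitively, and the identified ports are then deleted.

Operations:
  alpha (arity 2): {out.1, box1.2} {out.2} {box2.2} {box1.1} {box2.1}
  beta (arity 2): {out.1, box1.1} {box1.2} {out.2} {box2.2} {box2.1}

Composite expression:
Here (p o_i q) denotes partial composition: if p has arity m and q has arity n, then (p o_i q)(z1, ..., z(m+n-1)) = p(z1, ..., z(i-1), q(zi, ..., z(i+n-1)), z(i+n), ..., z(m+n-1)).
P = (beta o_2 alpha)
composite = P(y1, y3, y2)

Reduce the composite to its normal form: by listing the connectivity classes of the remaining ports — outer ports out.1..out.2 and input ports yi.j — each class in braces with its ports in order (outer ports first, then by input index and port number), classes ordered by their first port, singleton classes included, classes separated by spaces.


After gluing at beta, chains via deleted ports link the y-ports.
composing alpha on (y3, y2), with out.j its own outer ports: {out.1, y3.2} {out.2} {y2.1} {y2.2} {y3.1}
composing beta on (y1, y3, y2), with out.j its own outer ports: {out.1, y1.1} {out.2} {y1.2} {y2.1} {y2.2} {y3.1} {y3.2}

{out.1, y1.1} {out.2} {y1.2} {y2.1} {y2.2} {y3.1} {y3.2}


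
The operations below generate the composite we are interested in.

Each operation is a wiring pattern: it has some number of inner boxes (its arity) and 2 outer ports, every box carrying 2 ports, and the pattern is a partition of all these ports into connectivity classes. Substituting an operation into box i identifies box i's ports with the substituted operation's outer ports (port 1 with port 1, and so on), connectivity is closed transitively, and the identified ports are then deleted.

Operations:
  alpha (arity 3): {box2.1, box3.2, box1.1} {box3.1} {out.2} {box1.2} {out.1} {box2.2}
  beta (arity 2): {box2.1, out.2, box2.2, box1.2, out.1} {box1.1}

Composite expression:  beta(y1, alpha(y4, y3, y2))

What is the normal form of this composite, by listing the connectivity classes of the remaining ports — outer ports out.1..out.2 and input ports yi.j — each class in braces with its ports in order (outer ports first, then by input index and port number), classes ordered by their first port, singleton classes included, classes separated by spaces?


Treat the ports identified at beta as solder joints: merge, then drop.
through alpha, on inputs (y4, y3, y2): {out.1} {out.2} {y2.1} {y2.2, y3.1, y4.1} {y3.2} {y4.2} (out.j = stage outer ports)
through beta, on inputs (y1, y4, y3, y2): {out.1, out.2, y1.2} {y1.1} {y2.1} {y2.2, y3.1, y4.1} {y3.2} {y4.2} (out.j = stage outer ports)

{out.1, out.2, y1.2} {y1.1} {y2.1} {y2.2, y3.1, y4.1} {y3.2} {y4.2}


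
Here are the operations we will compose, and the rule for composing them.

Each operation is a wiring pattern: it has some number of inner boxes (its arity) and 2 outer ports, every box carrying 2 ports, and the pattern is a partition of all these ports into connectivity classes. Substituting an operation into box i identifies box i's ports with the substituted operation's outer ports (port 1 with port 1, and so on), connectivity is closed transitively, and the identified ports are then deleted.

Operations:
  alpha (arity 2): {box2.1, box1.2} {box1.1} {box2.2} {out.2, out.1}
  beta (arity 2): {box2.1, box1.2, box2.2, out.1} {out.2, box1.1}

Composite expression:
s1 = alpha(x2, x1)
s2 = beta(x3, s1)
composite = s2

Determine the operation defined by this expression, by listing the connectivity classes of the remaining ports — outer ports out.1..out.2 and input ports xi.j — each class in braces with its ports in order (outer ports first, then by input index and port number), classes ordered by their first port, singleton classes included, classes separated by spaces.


{out.1, x3.2} {out.2, x3.1} {x1.1, x2.2} {x1.2} {x2.1}

Substituting into beta glues patterns; closure does the rest.
through alpha, on inputs (x2, x1): {out.1, out.2} {x1.1, x2.2} {x1.2} {x2.1} (out.j = stage outer ports)
through beta, on inputs (x3, x2, x1): {out.1, x3.2} {out.2, x3.1} {x1.1, x2.2} {x1.2} {x2.1} (out.j = stage outer ports)


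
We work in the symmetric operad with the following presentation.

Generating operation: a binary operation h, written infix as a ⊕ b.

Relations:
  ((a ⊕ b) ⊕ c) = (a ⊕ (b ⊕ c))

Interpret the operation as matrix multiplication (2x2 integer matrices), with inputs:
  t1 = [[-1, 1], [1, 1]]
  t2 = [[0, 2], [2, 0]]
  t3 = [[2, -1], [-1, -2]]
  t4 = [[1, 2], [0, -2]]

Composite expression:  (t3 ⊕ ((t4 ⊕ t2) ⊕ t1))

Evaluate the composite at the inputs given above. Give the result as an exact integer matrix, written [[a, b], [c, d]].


[[-8, 16], [-6, 2]]

(t4 ⊕ t2) = [[4, 2], [-4, 0]]
((t4 ⊕ t2) ⊕ t1) = [[-2, 6], [4, -4]]
(t3 ⊕ ((t4 ⊕ t2) ⊕ t1)) = [[-8, 16], [-6, 2]]


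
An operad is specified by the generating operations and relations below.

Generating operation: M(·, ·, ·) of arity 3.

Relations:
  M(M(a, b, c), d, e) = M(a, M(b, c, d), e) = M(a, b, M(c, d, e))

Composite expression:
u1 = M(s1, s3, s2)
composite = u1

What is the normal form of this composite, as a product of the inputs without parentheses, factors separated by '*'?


s1 * s3 * s2


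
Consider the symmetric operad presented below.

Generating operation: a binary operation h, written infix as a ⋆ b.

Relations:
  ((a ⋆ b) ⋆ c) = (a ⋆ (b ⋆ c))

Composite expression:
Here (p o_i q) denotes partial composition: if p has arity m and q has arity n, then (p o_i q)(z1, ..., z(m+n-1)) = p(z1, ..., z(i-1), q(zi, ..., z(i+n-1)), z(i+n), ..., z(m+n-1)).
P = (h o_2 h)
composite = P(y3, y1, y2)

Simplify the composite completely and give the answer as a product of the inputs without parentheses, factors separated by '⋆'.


The h-tree's shape is irrelevant; the y-reading-order decides.
(y1 ⋆ y2) reduces to y1 ⋆ y2
(y3 ⋆ (y1 ⋆ y2)) reduces to y3 ⋆ y1 ⋆ y2

y3 ⋆ y1 ⋆ y2


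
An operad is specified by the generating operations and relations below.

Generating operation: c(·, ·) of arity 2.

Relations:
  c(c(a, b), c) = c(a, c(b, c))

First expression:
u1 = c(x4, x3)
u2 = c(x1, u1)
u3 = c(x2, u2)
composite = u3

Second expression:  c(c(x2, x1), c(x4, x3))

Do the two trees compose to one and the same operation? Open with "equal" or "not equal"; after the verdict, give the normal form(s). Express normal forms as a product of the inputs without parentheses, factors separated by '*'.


equal — both sides give x2 * x1 * x4 * x3


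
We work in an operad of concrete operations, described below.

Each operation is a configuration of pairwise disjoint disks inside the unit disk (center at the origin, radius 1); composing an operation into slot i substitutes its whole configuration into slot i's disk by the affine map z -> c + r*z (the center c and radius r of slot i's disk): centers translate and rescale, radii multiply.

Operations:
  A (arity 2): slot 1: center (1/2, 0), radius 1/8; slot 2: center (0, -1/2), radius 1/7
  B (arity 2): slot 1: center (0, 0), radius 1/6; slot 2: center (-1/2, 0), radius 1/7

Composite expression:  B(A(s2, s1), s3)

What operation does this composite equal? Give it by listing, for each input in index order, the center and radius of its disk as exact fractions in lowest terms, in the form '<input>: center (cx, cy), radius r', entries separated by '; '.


s1: center (0, -1/12), radius 1/42; s2: center (1/12, 0), radius 1/48; s3: center (-1/2, 0), radius 1/7

Only the slot chain above each s matters under B; compose those maps.
s2: after 2 affine steps, its disk has center (1/12, 0), radius 1/48
s1: after 2 affine steps, its disk has center (0, -1/12), radius 1/42
s3: after 1 affine step, its disk has center (-1/2, 0), radius 1/7


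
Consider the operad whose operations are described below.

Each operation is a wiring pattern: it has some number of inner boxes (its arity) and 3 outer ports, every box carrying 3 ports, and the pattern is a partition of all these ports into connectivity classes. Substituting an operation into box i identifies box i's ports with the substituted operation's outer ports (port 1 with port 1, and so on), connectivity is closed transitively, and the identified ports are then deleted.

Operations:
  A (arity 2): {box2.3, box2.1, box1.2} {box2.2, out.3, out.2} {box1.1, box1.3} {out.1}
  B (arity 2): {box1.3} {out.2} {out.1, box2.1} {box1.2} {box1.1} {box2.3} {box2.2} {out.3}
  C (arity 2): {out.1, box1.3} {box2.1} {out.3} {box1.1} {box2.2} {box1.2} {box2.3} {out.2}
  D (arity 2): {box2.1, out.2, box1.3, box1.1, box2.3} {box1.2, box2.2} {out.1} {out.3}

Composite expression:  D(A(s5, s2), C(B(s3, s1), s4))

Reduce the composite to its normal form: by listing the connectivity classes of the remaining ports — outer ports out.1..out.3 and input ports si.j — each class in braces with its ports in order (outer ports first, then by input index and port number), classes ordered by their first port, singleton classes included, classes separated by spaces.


{out.1} {out.2, s2.2} {out.3} {s1.1} {s1.2} {s1.3} {s2.1, s2.3, s5.2} {s3.1} {s3.2} {s3.3} {s4.1} {s4.2} {s4.3} {s5.1, s5.3}

Substituting into D glues patterns; closure does the rest.
after A, the pattern on (s5, s2) reads {out.1} {out.2, out.3, s2.2} {s2.1, s2.3, s5.2} {s5.1, s5.3} (out.j = its outer ports)
after B, the pattern on (s3, s1) reads {out.1, s1.1} {out.2} {out.3} {s1.2} {s1.3} {s3.1} {s3.2} {s3.3} (out.j = its outer ports)
after C, the pattern on (s3, s1, s4) reads {out.1} {out.2} {out.3} {s1.1} {s1.2} {s1.3} {s3.1} {s3.2} {s3.3} {s4.1} {s4.2} {s4.3} (out.j = its outer ports)
after D, the pattern on (s5, s2, s3, s1, s4) reads {out.1} {out.2, s2.2} {out.3} {s1.1} {s1.2} {s1.3} {s2.1, s2.3, s5.2} {s3.1} {s3.2} {s3.3} {s4.1} {s4.2} {s4.3} {s5.1, s5.3} (out.j = its outer ports)


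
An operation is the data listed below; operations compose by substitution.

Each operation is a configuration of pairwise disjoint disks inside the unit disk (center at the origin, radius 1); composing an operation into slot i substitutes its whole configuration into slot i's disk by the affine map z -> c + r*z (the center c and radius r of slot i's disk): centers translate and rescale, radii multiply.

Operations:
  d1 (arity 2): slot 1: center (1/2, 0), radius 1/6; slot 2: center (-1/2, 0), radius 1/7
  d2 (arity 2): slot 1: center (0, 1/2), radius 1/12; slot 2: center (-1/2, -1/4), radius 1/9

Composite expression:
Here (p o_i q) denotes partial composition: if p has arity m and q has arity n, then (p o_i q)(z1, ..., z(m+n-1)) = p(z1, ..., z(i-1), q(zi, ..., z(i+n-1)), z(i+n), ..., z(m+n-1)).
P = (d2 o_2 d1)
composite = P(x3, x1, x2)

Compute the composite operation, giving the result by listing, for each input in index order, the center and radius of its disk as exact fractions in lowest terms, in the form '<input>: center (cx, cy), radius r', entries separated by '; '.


x1: center (-4/9, -1/4), radius 1/54; x2: center (-5/9, -1/4), radius 1/63; x3: center (0, 1/2), radius 1/12


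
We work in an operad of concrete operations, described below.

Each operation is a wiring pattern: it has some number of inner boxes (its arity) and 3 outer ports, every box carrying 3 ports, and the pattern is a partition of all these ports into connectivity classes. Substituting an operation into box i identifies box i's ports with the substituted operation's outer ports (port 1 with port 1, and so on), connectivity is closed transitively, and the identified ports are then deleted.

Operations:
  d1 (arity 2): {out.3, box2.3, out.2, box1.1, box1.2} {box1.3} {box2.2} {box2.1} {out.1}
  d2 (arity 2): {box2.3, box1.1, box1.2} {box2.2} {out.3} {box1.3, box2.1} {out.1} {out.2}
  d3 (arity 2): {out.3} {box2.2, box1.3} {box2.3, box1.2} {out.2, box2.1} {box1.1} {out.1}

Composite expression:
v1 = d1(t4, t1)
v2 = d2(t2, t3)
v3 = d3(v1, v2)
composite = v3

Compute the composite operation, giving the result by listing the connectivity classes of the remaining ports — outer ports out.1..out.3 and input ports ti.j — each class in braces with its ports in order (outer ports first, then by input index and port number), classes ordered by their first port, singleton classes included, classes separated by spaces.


{out.1} {out.2} {out.3} {t1.1} {t1.2} {t1.3, t4.1, t4.2} {t2.1, t2.2, t3.3} {t2.3, t3.1} {t3.2} {t4.3}

Substituting into d3 glues patterns; closure does the rest.
composing d1 on (t4, t1), with out.j its own outer ports: {out.1} {out.2, out.3, t1.3, t4.1, t4.2} {t1.1} {t1.2} {t4.3}
composing d2 on (t2, t3), with out.j its own outer ports: {out.1} {out.2} {out.3} {t2.1, t2.2, t3.3} {t2.3, t3.1} {t3.2}
composing d3 on (t4, t1, t2, t3), with out.j its own outer ports: {out.1} {out.2} {out.3} {t1.1} {t1.2} {t1.3, t4.1, t4.2} {t2.1, t2.2, t3.3} {t2.3, t3.1} {t3.2} {t4.3}


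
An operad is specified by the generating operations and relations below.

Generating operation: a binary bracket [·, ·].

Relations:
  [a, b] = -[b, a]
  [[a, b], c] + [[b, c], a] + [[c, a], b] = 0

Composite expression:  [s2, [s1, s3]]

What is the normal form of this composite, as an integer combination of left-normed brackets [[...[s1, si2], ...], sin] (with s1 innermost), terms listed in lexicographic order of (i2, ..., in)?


Skip Jacobi rewriting: expand, keep s1-initial words, read off terms.
Composite bracket: [s2, [s1, s3]]
The bracket unfolds into 4 signed words via [a, b] = ab - ba (2^2 = 4).
Only words starting with s1 matter:
  s1s3s2 (sign -1) contributes -[[s1, s3], s2]

-[[s1, s3], s2]


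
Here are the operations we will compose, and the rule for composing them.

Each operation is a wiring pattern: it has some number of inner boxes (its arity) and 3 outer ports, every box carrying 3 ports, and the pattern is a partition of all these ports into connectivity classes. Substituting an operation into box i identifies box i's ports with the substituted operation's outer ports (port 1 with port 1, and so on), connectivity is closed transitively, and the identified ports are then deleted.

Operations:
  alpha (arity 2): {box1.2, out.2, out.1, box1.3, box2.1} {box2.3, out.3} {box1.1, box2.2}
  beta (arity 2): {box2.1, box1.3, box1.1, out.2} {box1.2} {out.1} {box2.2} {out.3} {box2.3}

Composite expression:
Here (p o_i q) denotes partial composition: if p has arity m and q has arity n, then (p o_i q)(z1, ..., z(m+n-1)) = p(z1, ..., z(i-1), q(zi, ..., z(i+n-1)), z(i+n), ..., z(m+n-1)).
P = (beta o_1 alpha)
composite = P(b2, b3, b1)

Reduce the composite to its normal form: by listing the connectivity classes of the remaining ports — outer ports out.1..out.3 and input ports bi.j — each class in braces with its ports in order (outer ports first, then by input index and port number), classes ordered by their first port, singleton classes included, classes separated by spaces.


{out.1} {out.2, b1.1, b2.2, b2.3, b3.1, b3.3} {out.3} {b1.2} {b1.3} {b2.1, b3.2}

Two ports join when wires chain via beta-identified ports.
through alpha, on inputs (b2, b3): {out.1, out.2, b2.2, b2.3, b3.1} {out.3, b3.3} {b2.1, b3.2} (out.j = stage outer ports)
through beta, on inputs (b2, b3, b1): {out.1} {out.2, b1.1, b2.2, b2.3, b3.1, b3.3} {out.3} {b1.2} {b1.3} {b2.1, b3.2} (out.j = stage outer ports)


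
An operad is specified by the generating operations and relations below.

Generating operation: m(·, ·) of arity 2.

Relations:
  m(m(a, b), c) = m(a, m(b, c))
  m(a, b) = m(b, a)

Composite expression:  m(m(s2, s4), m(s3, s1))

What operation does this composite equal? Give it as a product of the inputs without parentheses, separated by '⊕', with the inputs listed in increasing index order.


s1 ⊕ s2 ⊕ s3 ⊕ s4

Shape and order are irrelevant to m; the s-input set decides.
m(s2, s4) flattens to s2 ⊕ s4
m(s3, s1) flattens to s3 ⊕ s1
m(m(s2, s4), m(s3, s1)) flattens to s2 ⊕ s4 ⊕ s3 ⊕ s1
reordering the factors by index: s1 ⊕ s2 ⊕ s3 ⊕ s4


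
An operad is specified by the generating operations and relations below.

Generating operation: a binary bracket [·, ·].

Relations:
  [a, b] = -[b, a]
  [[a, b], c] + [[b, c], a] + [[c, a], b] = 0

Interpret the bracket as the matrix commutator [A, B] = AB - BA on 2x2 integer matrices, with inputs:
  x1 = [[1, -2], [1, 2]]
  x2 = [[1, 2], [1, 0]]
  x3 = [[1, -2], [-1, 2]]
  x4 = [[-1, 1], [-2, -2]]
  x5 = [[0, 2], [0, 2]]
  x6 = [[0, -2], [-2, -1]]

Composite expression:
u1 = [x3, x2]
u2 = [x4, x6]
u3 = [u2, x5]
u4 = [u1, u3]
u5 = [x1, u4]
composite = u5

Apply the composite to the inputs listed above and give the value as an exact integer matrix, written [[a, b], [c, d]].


[x3, x2] = [[0, 0], [0, 0]]
[x4, x6] = [[-6, -3], [0, 6]]
[[x4, x6], x5] = [[0, -30], [0, 0]]
[[x3, x2], [[x4, x6], x5]] = [[0, 0], [0, 0]]
[x1, [[x3, x2], [[x4, x6], x5]]] = [[0, 0], [0, 0]]

[[0, 0], [0, 0]]


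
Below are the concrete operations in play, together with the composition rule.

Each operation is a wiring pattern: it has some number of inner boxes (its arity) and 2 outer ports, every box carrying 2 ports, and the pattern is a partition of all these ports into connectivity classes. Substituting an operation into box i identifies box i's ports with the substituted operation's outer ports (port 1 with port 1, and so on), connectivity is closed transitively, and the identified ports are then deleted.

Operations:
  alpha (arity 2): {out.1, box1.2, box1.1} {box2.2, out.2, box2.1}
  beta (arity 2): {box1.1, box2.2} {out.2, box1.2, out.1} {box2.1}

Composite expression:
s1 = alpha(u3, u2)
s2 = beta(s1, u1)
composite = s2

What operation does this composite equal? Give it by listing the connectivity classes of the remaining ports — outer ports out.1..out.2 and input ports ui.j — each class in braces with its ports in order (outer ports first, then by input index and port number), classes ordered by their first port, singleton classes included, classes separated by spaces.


Substituting into beta glues patterns; closure does the rest.
after alpha, the pattern on (u3, u2) reads {out.1, u3.1, u3.2} {out.2, u2.1, u2.2} (out.j = its outer ports)
after beta, the pattern on (u3, u2, u1) reads {out.1, out.2, u2.1, u2.2} {u1.1} {u1.2, u3.1, u3.2} (out.j = its outer ports)

{out.1, out.2, u2.1, u2.2} {u1.1} {u1.2, u3.1, u3.2}


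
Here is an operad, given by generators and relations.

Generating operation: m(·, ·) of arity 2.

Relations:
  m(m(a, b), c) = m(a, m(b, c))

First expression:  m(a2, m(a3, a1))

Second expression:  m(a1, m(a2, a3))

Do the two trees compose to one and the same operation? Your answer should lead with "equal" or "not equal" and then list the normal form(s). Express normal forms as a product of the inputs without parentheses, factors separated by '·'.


not equal; the first gives a2 · a3 · a1 and the second a1 · a2 · a3

The first composite normalizes to a2 · a3 · a1
The second composite normalizes to a1 · a2 · a3
The forms do not match — not equal.


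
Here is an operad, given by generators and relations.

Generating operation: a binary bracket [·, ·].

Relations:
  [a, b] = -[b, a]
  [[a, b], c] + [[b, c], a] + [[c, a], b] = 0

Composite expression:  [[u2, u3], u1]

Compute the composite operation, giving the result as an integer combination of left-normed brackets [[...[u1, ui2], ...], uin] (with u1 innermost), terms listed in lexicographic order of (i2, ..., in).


-[[u1, u2], u3] + [[u1, u3], u2]

A multilinear Lie element is pinned by u1-initial words (u1 innermost).
Composite bracket: [[u2, u3], u1]
Expanding via [a, b] = ab - ba: 4 signed words (2^2 = 4).
Only words starting with u1 matter:
  sign of u1u2u3 is -1, so it contributes -[[u1, u2], u3]
  sign of u1u3u2 is +1, so it contributes +[[u1, u3], u2]


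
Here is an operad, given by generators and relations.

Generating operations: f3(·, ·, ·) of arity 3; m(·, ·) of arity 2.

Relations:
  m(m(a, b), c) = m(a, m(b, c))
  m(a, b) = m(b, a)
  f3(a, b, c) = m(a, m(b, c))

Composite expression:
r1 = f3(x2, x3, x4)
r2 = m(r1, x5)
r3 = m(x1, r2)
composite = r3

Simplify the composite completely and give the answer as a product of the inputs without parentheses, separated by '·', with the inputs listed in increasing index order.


x1 · x2 · x3 · x4 · x5

Key point: m commutes, so take the x-inputs in any fixed order.
f3(x2, x3, x4) reduces to x2 · x3 · x4
m(f3(x2, x3, x4), x5) reduces to x2 · x3 · x4 · x5
m(x1, m(f3(x2, x3, x4), x5)) reduces to x1 · x2 · x3 · x4 · x5
rearranged into index order: x1 · x2 · x3 · x4 · x5


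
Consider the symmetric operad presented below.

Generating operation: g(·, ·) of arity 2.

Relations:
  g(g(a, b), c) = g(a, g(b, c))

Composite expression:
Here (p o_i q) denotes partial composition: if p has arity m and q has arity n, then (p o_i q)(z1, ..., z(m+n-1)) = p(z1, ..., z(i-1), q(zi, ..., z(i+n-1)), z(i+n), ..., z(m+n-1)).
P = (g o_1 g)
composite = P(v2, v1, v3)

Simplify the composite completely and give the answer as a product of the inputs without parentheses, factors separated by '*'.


Associativity of g dissolves the nesting; only the v-input order survives.
g(v2, v1) unparenthesizes to v2 * v1
g(g(v2, v1), v3) unparenthesizes to v2 * v1 * v3

v2 * v1 * v3


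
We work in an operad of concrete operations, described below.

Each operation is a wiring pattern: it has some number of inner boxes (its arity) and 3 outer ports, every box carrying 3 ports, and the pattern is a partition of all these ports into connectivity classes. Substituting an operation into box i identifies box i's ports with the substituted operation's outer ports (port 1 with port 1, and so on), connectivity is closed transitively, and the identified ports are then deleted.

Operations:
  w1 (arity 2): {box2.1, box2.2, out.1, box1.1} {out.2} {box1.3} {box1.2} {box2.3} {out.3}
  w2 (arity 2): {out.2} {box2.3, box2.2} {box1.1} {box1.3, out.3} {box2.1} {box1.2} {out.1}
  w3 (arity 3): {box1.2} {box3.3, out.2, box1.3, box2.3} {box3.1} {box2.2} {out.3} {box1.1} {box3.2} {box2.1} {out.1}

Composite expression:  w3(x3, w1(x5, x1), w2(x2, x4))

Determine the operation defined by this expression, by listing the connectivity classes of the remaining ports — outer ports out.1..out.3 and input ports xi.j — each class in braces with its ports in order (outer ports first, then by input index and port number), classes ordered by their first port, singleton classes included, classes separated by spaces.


{out.1} {out.2, x2.3, x3.3} {out.3} {x1.1, x1.2, x5.1} {x1.3} {x2.1} {x2.2} {x3.1} {x3.2} {x4.1} {x4.2, x4.3} {x5.2} {x5.3}

After gluing at w3, chains via deleted ports link the x-ports.
through w1, on inputs (x5, x1): {out.1, x1.1, x1.2, x5.1} {out.2} {out.3} {x1.3} {x5.2} {x5.3} (out.j = stage outer ports)
through w2, on inputs (x2, x4): {out.1} {out.2} {out.3, x2.3} {x2.1} {x2.2} {x4.1} {x4.2, x4.3} (out.j = stage outer ports)
through w3, on inputs (x3, x5, x1, x2, x4): {out.1} {out.2, x2.3, x3.3} {out.3} {x1.1, x1.2, x5.1} {x1.3} {x2.1} {x2.2} {x3.1} {x3.2} {x4.1} {x4.2, x4.3} {x5.2} {x5.3} (out.j = stage outer ports)


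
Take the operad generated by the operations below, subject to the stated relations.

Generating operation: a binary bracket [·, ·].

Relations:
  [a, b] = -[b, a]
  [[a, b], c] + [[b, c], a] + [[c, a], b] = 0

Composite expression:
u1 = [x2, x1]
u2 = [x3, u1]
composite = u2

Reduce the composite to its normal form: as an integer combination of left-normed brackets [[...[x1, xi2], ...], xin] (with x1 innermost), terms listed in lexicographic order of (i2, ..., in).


Expand each bracket as ab - ba; the x1-initial words give the coefficients.
Composite bracket: [x3, [x2, x1]]
Full expansion: 4 signed words from ab - ba (2^2 = 4).
Words beginning with x1 determine it all:
  x1x2x3 (sign +1) contributes +[[x1, x2], x3]

[[x1, x2], x3]


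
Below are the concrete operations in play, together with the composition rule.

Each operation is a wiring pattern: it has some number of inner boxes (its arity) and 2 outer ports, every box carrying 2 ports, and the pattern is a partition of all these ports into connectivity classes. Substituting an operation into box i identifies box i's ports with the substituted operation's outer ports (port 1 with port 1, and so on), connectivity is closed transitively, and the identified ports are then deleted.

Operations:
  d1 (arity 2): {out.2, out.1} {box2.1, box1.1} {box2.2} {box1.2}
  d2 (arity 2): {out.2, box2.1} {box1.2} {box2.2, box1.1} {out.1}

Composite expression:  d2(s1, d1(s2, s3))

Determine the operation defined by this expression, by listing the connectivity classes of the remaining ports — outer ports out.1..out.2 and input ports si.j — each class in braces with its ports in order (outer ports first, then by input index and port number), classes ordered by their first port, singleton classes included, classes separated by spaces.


{out.1} {out.2, s1.1} {s1.2} {s2.1, s3.1} {s2.2} {s3.2}

Connectivity passes through glued d2-boundaries; trace each wire chain.
stage d1: inputs (s2, s3), connectivity {out.1, out.2} {s2.1, s3.1} {s2.2} {s3.2}, out.j its boundary
stage d2: inputs (s1, s2, s3), connectivity {out.1} {out.2, s1.1} {s1.2} {s2.1, s3.1} {s2.2} {s3.2}, out.j its boundary


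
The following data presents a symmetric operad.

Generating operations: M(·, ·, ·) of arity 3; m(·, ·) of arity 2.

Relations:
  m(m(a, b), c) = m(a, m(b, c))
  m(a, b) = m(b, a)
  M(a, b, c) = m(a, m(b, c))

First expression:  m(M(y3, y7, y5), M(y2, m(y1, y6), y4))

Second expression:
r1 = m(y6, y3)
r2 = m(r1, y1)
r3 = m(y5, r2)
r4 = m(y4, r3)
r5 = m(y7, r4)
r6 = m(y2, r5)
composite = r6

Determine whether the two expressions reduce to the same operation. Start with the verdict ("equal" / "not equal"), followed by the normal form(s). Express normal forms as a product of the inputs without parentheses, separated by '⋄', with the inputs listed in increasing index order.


equal; both compose to y1 ⋄ y2 ⋄ y3 ⋄ y4 ⋄ y5 ⋄ y6 ⋄ y7

The first expression reduces to y1 ⋄ y2 ⋄ y3 ⋄ y4 ⋄ y5 ⋄ y6 ⋄ y7
The second expression reduces to y1 ⋄ y2 ⋄ y3 ⋄ y4 ⋄ y5 ⋄ y6 ⋄ y7
Both agree, so they are equal.


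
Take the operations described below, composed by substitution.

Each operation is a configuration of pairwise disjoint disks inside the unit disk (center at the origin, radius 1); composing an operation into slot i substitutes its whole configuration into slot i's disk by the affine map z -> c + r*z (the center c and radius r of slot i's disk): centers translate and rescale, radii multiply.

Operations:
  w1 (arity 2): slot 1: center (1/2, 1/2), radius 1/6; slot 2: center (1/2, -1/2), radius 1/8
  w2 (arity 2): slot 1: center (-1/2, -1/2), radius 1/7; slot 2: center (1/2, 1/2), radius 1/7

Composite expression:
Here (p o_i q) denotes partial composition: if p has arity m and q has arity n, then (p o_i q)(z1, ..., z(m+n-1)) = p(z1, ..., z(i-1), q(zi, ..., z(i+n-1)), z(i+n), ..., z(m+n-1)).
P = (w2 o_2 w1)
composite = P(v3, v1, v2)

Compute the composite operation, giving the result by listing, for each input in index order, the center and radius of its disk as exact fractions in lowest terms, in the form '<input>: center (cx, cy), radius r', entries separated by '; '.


Each v-disk chains the slot maps above it in w2; radii multiply.
v3 passes through 1 substitution, ending at center (-1/2, -1/2), radius 1/7
v1 passes through 2 substitutions, ending at center (4/7, 4/7), radius 1/42
v2 passes through 2 substitutions, ending at center (4/7, 3/7), radius 1/56

v1: center (4/7, 4/7), radius 1/42; v2: center (4/7, 3/7), radius 1/56; v3: center (-1/2, -1/2), radius 1/7
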